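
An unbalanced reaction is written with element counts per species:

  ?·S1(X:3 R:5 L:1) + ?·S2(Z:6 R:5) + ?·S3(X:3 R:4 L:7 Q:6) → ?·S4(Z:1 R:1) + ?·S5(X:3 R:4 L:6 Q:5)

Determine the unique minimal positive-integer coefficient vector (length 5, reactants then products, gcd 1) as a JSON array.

Z: 1·0+1·6+5·0 = 6 | 6·1+6·0 = 6
X: 1·3+1·0+5·3 = 18 | 6·0+6·3 = 18
R: 1·5+1·5+5·4 = 30 | 6·1+6·4 = 30
L: 1·1+1·0+5·7 = 36 | 6·0+6·6 = 36
Q: 1·0+1·0+5·6 = 30 | 6·0+6·5 = 30
gcd(1,1,5,6,6) = 1

Coefficients: [1, 1, 5, 6, 6]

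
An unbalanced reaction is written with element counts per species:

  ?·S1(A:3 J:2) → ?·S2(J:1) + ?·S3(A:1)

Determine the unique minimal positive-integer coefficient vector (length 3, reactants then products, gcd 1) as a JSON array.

A: 1·3 = 3 | 2·0+3·1 = 3
J: 1·2 = 2 | 2·1+3·0 = 2
gcd(1,2,3) = 1

Coefficients: [1, 2, 3]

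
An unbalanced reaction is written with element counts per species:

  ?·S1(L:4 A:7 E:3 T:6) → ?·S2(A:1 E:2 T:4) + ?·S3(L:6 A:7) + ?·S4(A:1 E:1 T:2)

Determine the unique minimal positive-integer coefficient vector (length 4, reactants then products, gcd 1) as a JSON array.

Coefficients: [3, 2, 2, 5]

L: 3·4 = 12 | 2·0+2·6+5·0 = 12
A: 3·7 = 21 | 2·1+2·7+5·1 = 21
E: 3·3 = 9 | 2·2+2·0+5·1 = 9
T: 3·6 = 18 | 2·4+2·0+5·2 = 18
gcd(3,2,2,5) = 1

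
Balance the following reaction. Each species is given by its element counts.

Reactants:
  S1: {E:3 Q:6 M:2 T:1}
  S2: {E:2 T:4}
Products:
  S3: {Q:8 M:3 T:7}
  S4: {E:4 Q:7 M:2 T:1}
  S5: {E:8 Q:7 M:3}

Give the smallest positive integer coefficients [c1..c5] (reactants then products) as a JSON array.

Coefficients: [6, 1, 1, 3, 1]

E: 6·3+1·2 = 20 | 1·0+3·4+1·8 = 20
Q: 6·6+1·0 = 36 | 1·8+3·7+1·7 = 36
M: 6·2+1·0 = 12 | 1·3+3·2+1·3 = 12
T: 6·1+1·4 = 10 | 1·7+3·1+1·0 = 10
gcd(6,1,1,3,1) = 1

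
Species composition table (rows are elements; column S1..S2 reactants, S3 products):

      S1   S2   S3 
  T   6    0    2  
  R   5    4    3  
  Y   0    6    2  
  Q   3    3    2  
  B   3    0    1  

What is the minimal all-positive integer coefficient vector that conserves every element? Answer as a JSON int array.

Coefficients: [1, 1, 3]

T: 1·6+1·0 = 6 | 3·2 = 6
R: 1·5+1·4 = 9 | 3·3 = 9
Y: 1·0+1·6 = 6 | 3·2 = 6
Q: 1·3+1·3 = 6 | 3·2 = 6
B: 1·3+1·0 = 3 | 3·1 = 3
gcd(1,1,3) = 1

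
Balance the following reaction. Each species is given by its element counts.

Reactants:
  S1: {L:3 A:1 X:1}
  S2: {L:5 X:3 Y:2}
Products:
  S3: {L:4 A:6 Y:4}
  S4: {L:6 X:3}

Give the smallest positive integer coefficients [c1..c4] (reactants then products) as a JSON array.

L: 6·3+2·5 = 28 | 1·4+4·6 = 28
A: 6·1+2·0 = 6 | 1·6+4·0 = 6
X: 6·1+2·3 = 12 | 1·0+4·3 = 12
Y: 6·0+2·2 = 4 | 1·4+4·0 = 4
gcd(6,2,1,4) = 1

Coefficients: [6, 2, 1, 4]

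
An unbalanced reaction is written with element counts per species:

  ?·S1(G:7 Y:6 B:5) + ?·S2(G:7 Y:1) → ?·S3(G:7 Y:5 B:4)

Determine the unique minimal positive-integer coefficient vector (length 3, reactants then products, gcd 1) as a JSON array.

G: 4·7+1·7 = 35 | 5·7 = 35
Y: 4·6+1·1 = 25 | 5·5 = 25
B: 4·5+1·0 = 20 | 5·4 = 20
gcd(4,1,5) = 1

Coefficients: [4, 1, 5]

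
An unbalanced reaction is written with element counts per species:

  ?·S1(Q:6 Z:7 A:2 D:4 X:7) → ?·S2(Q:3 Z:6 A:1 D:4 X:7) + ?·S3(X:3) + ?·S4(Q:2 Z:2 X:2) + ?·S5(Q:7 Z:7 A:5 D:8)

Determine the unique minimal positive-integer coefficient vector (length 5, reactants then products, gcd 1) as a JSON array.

Coefficients: [3, 1, 2, 4, 1]

Q: 3·6 = 18 | 1·3+2·0+4·2+1·7 = 18
Z: 3·7 = 21 | 1·6+2·0+4·2+1·7 = 21
A: 3·2 = 6 | 1·1+2·0+4·0+1·5 = 6
D: 3·4 = 12 | 1·4+2·0+4·0+1·8 = 12
X: 3·7 = 21 | 1·7+2·3+4·2+1·0 = 21
gcd(3,1,2,4,1) = 1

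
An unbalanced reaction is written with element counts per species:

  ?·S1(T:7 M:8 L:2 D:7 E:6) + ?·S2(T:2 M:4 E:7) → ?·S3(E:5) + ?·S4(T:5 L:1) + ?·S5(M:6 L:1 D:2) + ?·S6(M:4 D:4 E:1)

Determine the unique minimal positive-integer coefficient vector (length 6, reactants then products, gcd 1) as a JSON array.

T: 4·7+1·2 = 30 | 5·0+6·5+2·0+6·0 = 30
M: 4·8+1·4 = 36 | 5·0+6·0+2·6+6·4 = 36
L: 4·2+1·0 = 8 | 5·0+6·1+2·1+6·0 = 8
D: 4·7+1·0 = 28 | 5·0+6·0+2·2+6·4 = 28
E: 4·6+1·7 = 31 | 5·5+6·0+2·0+6·1 = 31
gcd(4,1,5,6,2,6) = 1

Coefficients: [4, 1, 5, 6, 2, 6]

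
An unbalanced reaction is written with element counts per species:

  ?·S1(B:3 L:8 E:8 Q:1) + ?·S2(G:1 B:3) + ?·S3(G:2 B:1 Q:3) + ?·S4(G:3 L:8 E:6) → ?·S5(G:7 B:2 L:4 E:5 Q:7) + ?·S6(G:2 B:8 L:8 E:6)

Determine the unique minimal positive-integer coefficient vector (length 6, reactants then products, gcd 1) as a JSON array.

Coefficients: [2, 6, 4, 2, 2, 3]

G: 2·0+6·1+4·2+2·3 = 20 | 2·7+3·2 = 20
B: 2·3+6·3+4·1+2·0 = 28 | 2·2+3·8 = 28
L: 2·8+6·0+4·0+2·8 = 32 | 2·4+3·8 = 32
E: 2·8+6·0+4·0+2·6 = 28 | 2·5+3·6 = 28
Q: 2·1+6·0+4·3+2·0 = 14 | 2·7+3·0 = 14
gcd(2,6,4,2,2,3) = 1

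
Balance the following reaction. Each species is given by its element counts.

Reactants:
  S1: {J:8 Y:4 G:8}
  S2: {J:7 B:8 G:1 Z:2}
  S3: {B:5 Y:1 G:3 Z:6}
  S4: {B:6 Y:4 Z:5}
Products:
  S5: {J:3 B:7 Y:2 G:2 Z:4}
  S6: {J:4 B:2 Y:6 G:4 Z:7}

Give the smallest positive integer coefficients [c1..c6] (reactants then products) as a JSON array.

J: 1·8+2·7+2·0+3·0 = 22 | 6·3+1·4 = 22
B: 1·0+2·8+2·5+3·6 = 44 | 6·7+1·2 = 44
Y: 1·4+2·0+2·1+3·4 = 18 | 6·2+1·6 = 18
G: 1·8+2·1+2·3+3·0 = 16 | 6·2+1·4 = 16
Z: 1·0+2·2+2·6+3·5 = 31 | 6·4+1·7 = 31
gcd(1,2,2,3,6,1) = 1

Coefficients: [1, 2, 2, 3, 6, 1]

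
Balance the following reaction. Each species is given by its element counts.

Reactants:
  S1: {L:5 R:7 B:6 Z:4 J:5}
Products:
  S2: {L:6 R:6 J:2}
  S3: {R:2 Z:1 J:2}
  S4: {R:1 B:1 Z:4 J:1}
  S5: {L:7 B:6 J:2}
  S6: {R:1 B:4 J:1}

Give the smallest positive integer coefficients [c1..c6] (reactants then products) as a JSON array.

Coefficients: [5, 3, 4, 4, 1, 5]

L: 5·5 = 25 | 3·6+4·0+4·0+1·7+5·0 = 25
R: 5·7 = 35 | 3·6+4·2+4·1+1·0+5·1 = 35
B: 5·6 = 30 | 3·0+4·0+4·1+1·6+5·4 = 30
Z: 5·4 = 20 | 3·0+4·1+4·4+1·0+5·0 = 20
J: 5·5 = 25 | 3·2+4·2+4·1+1·2+5·1 = 25
gcd(5,3,4,4,1,5) = 1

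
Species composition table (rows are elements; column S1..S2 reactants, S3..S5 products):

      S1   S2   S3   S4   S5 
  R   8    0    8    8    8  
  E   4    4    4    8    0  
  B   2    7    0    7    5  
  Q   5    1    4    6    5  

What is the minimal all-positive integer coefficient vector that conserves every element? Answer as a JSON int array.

R: 6·8+3·0 = 48 | 1·8+4·8+1·8 = 48
E: 6·4+3·4 = 36 | 1·4+4·8+1·0 = 36
B: 6·2+3·7 = 33 | 1·0+4·7+1·5 = 33
Q: 6·5+3·1 = 33 | 1·4+4·6+1·5 = 33
gcd(6,3,1,4,1) = 1

Coefficients: [6, 3, 1, 4, 1]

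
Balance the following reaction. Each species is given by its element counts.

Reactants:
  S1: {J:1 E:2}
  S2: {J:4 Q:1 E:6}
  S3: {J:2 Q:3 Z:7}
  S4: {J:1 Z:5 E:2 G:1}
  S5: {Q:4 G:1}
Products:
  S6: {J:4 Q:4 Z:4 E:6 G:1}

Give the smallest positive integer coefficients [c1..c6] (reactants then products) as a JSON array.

J: 5·1+1·4+1·2+1·1+2·0 = 12 | 3·4 = 12
Q: 5·0+1·1+1·3+1·0+2·4 = 12 | 3·4 = 12
Z: 5·0+1·0+1·7+1·5+2·0 = 12 | 3·4 = 12
E: 5·2+1·6+1·0+1·2+2·0 = 18 | 3·6 = 18
G: 5·0+1·0+1·0+1·1+2·1 = 3 | 3·1 = 3
gcd(5,1,1,1,2,3) = 1

Coefficients: [5, 1, 1, 1, 2, 3]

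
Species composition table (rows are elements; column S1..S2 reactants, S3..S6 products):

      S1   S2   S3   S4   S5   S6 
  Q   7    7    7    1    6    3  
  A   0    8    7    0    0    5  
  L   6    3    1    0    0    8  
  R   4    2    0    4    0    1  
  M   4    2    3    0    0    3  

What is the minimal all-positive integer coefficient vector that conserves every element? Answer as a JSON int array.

Coefficients: [3, 6, 4, 5, 3, 4]

Q: 3·7+6·7 = 63 | 4·7+5·1+3·6+4·3 = 63
A: 3·0+6·8 = 48 | 4·7+5·0+3·0+4·5 = 48
L: 3·6+6·3 = 36 | 4·1+5·0+3·0+4·8 = 36
R: 3·4+6·2 = 24 | 4·0+5·4+3·0+4·1 = 24
M: 3·4+6·2 = 24 | 4·3+5·0+3·0+4·3 = 24
gcd(3,6,4,5,3,4) = 1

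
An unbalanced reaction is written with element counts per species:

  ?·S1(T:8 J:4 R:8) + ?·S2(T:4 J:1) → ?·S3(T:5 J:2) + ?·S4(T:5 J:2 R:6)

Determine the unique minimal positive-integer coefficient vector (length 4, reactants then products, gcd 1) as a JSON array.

Coefficients: [3, 4, 4, 4]

T: 3·8+4·4 = 40 | 4·5+4·5 = 40
J: 3·4+4·1 = 16 | 4·2+4·2 = 16
R: 3·8+4·0 = 24 | 4·0+4·6 = 24
gcd(3,4,4,4) = 1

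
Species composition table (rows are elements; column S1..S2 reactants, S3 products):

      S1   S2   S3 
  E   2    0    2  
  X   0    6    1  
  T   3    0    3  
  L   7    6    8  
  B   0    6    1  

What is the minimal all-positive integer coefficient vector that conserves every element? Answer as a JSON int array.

Coefficients: [6, 1, 6]

E: 6·2+1·0 = 12 | 6·2 = 12
X: 6·0+1·6 = 6 | 6·1 = 6
T: 6·3+1·0 = 18 | 6·3 = 18
L: 6·7+1·6 = 48 | 6·8 = 48
B: 6·0+1·6 = 6 | 6·1 = 6
gcd(6,1,6) = 1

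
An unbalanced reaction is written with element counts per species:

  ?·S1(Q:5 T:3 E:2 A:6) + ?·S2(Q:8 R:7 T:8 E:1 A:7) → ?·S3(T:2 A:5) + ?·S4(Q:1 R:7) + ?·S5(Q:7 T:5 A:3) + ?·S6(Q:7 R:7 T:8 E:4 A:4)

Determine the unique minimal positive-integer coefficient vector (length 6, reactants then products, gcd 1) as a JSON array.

Q: 1·5+6·8 = 53 | 5·0+4·1+5·7+2·7 = 53
R: 1·0+6·7 = 42 | 5·0+4·7+5·0+2·7 = 42
T: 1·3+6·8 = 51 | 5·2+4·0+5·5+2·8 = 51
E: 1·2+6·1 = 8 | 5·0+4·0+5·0+2·4 = 8
A: 1·6+6·7 = 48 | 5·5+4·0+5·3+2·4 = 48
gcd(1,6,5,4,5,2) = 1

Coefficients: [1, 6, 5, 4, 5, 2]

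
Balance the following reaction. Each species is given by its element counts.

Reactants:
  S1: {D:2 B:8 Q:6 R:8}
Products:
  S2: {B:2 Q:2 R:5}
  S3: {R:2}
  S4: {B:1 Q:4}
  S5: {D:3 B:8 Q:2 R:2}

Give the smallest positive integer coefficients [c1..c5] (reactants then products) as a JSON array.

D: 6·2 = 12 | 6·0+5·0+4·0+4·3 = 12
B: 6·8 = 48 | 6·2+5·0+4·1+4·8 = 48
Q: 6·6 = 36 | 6·2+5·0+4·4+4·2 = 36
R: 6·8 = 48 | 6·5+5·2+4·0+4·2 = 48
gcd(6,6,5,4,4) = 1

Coefficients: [6, 6, 5, 4, 4]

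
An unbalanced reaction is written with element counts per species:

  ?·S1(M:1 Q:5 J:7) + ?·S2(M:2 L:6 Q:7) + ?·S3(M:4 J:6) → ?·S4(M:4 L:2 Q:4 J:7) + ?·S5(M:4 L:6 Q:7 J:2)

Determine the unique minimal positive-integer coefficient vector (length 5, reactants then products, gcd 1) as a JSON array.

Coefficients: [2, 3, 5, 6, 1]

M: 2·1+3·2+5·4 = 28 | 6·4+1·4 = 28
L: 2·0+3·6+5·0 = 18 | 6·2+1·6 = 18
Q: 2·5+3·7+5·0 = 31 | 6·4+1·7 = 31
J: 2·7+3·0+5·6 = 44 | 6·7+1·2 = 44
gcd(2,3,5,6,1) = 1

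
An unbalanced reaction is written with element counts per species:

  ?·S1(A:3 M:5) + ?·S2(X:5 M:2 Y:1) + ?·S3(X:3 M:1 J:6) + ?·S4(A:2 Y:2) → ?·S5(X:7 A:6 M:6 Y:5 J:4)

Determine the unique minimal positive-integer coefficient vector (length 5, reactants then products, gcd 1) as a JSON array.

X: 2·0+3·5+2·3+6·0 = 21 | 3·7 = 21
A: 2·3+3·0+2·0+6·2 = 18 | 3·6 = 18
M: 2·5+3·2+2·1+6·0 = 18 | 3·6 = 18
Y: 2·0+3·1+2·0+6·2 = 15 | 3·5 = 15
J: 2·0+3·0+2·6+6·0 = 12 | 3·4 = 12
gcd(2,3,2,6,3) = 1

Coefficients: [2, 3, 2, 6, 3]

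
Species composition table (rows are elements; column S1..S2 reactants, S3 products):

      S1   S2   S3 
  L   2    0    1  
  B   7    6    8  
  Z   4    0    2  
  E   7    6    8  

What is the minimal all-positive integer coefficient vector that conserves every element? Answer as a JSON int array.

Coefficients: [2, 3, 4]

L: 2·2+3·0 = 4 | 4·1 = 4
B: 2·7+3·6 = 32 | 4·8 = 32
Z: 2·4+3·0 = 8 | 4·2 = 8
E: 2·7+3·6 = 32 | 4·8 = 32
gcd(2,3,4) = 1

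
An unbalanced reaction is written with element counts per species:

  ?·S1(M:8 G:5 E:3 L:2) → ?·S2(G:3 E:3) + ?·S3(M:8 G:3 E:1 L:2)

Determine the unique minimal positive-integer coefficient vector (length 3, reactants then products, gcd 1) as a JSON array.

Coefficients: [3, 2, 3]

M: 3·8 = 24 | 2·0+3·8 = 24
G: 3·5 = 15 | 2·3+3·3 = 15
E: 3·3 = 9 | 2·3+3·1 = 9
L: 3·2 = 6 | 2·0+3·2 = 6
gcd(3,2,3) = 1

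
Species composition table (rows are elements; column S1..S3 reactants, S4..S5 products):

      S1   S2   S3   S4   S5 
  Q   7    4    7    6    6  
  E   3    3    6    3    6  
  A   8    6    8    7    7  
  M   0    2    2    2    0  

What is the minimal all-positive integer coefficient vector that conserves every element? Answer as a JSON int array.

Q: 3·7+1·4+5·7 = 60 | 6·6+4·6 = 60
E: 3·3+1·3+5·6 = 42 | 6·3+4·6 = 42
A: 3·8+1·6+5·8 = 70 | 6·7+4·7 = 70
M: 3·0+1·2+5·2 = 12 | 6·2+4·0 = 12
gcd(3,1,5,6,4) = 1

Coefficients: [3, 1, 5, 6, 4]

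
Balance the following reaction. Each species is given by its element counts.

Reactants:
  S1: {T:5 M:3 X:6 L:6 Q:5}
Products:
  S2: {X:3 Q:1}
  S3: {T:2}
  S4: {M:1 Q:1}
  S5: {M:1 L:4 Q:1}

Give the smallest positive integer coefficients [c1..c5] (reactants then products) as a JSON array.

Coefficients: [2, 4, 5, 3, 3]

T: 2·5 = 10 | 4·0+5·2+3·0+3·0 = 10
M: 2·3 = 6 | 4·0+5·0+3·1+3·1 = 6
X: 2·6 = 12 | 4·3+5·0+3·0+3·0 = 12
L: 2·6 = 12 | 4·0+5·0+3·0+3·4 = 12
Q: 2·5 = 10 | 4·1+5·0+3·1+3·1 = 10
gcd(2,4,5,3,3) = 1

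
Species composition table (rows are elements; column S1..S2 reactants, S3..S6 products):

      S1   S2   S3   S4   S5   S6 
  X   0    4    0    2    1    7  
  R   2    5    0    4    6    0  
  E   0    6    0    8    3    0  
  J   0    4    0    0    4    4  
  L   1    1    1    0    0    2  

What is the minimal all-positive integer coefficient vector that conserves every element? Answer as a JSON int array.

X: 3·0+6·4 = 24 | 5·0+3·2+4·1+2·7 = 24
R: 3·2+6·5 = 36 | 5·0+3·4+4·6+2·0 = 36
E: 3·0+6·6 = 36 | 5·0+3·8+4·3+2·0 = 36
J: 3·0+6·4 = 24 | 5·0+3·0+4·4+2·4 = 24
L: 3·1+6·1 = 9 | 5·1+3·0+4·0+2·2 = 9
gcd(3,6,5,3,4,2) = 1

Coefficients: [3, 6, 5, 3, 4, 2]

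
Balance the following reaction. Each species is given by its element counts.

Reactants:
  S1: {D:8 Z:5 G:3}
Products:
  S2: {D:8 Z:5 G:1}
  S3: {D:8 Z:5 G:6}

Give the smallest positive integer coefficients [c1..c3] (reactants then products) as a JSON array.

Coefficients: [5, 3, 2]

D: 5·8 = 40 | 3·8+2·8 = 40
Z: 5·5 = 25 | 3·5+2·5 = 25
G: 5·3 = 15 | 3·1+2·6 = 15
gcd(5,3,2) = 1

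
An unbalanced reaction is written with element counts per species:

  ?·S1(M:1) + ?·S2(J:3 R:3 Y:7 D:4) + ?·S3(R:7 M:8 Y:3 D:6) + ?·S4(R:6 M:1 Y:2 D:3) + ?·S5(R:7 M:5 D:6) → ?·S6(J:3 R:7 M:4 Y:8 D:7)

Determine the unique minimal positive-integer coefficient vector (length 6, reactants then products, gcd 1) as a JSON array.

Coefficients: [6, 5, 1, 1, 1, 5]

J: 6·0+5·3+1·0+1·0+1·0 = 15 | 5·3 = 15
R: 6·0+5·3+1·7+1·6+1·7 = 35 | 5·7 = 35
M: 6·1+5·0+1·8+1·1+1·5 = 20 | 5·4 = 20
Y: 6·0+5·7+1·3+1·2+1·0 = 40 | 5·8 = 40
D: 6·0+5·4+1·6+1·3+1·6 = 35 | 5·7 = 35
gcd(6,5,1,1,1,5) = 1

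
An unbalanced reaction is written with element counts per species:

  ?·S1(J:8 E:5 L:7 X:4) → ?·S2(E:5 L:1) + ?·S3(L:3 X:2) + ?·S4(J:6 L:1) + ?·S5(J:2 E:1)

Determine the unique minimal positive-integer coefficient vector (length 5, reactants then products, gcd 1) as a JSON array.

J: 2·8 = 16 | 1·0+4·0+1·6+5·2 = 16
E: 2·5 = 10 | 1·5+4·0+1·0+5·1 = 10
L: 2·7 = 14 | 1·1+4·3+1·1+5·0 = 14
X: 2·4 = 8 | 1·0+4·2+1·0+5·0 = 8
gcd(2,1,4,1,5) = 1

Coefficients: [2, 1, 4, 1, 5]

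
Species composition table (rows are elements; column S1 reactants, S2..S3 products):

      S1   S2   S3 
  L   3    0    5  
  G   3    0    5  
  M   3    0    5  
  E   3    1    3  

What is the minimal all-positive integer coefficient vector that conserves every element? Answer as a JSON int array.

Coefficients: [5, 6, 3]

L: 5·3 = 15 | 6·0+3·5 = 15
G: 5·3 = 15 | 6·0+3·5 = 15
M: 5·3 = 15 | 6·0+3·5 = 15
E: 5·3 = 15 | 6·1+3·3 = 15
gcd(5,6,3) = 1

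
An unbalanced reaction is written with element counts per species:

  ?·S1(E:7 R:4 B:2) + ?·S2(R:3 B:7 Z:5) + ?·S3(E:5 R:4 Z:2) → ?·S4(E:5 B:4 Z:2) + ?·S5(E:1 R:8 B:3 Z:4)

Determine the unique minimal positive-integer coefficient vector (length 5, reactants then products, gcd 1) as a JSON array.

Coefficients: [2, 4, 3, 5, 4]

E: 2·7+4·0+3·5 = 29 | 5·5+4·1 = 29
R: 2·4+4·3+3·4 = 32 | 5·0+4·8 = 32
B: 2·2+4·7+3·0 = 32 | 5·4+4·3 = 32
Z: 2·0+4·5+3·2 = 26 | 5·2+4·4 = 26
gcd(2,4,3,5,4) = 1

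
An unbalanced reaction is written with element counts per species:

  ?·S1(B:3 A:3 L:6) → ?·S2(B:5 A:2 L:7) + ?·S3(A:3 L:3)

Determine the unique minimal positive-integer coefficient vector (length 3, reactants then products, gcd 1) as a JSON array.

B: 5·3 = 15 | 3·5+3·0 = 15
A: 5·3 = 15 | 3·2+3·3 = 15
L: 5·6 = 30 | 3·7+3·3 = 30
gcd(5,3,3) = 1

Coefficients: [5, 3, 3]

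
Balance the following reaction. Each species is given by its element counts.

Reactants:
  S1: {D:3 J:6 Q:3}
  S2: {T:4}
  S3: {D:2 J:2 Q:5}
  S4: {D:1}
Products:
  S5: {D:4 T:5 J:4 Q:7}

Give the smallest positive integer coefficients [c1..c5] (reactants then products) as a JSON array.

Coefficients: [1, 5, 5, 3, 4]

D: 1·3+5·0+5·2+3·1 = 16 | 4·4 = 16
T: 1·0+5·4+5·0+3·0 = 20 | 4·5 = 20
J: 1·6+5·0+5·2+3·0 = 16 | 4·4 = 16
Q: 1·3+5·0+5·5+3·0 = 28 | 4·7 = 28
gcd(1,5,5,3,4) = 1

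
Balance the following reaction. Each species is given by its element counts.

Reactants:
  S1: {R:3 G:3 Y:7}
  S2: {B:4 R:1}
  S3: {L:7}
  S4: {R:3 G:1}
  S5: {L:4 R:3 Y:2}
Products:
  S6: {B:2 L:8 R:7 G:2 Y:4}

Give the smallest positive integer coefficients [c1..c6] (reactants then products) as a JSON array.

Coefficients: [2, 3, 4, 6, 5, 6]

B: 2·0+3·4+4·0+6·0+5·0 = 12 | 6·2 = 12
L: 2·0+3·0+4·7+6·0+5·4 = 48 | 6·8 = 48
R: 2·3+3·1+4·0+6·3+5·3 = 42 | 6·7 = 42
G: 2·3+3·0+4·0+6·1+5·0 = 12 | 6·2 = 12
Y: 2·7+3·0+4·0+6·0+5·2 = 24 | 6·4 = 24
gcd(2,3,4,6,5,6) = 1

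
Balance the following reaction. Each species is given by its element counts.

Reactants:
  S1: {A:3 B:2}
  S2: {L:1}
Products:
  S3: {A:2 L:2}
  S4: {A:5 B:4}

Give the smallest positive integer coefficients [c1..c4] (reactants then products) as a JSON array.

A: 4·3+2·0 = 12 | 1·2+2·5 = 12
B: 4·2+2·0 = 8 | 1·0+2·4 = 8
L: 4·0+2·1 = 2 | 1·2+2·0 = 2
gcd(4,2,1,2) = 1

Coefficients: [4, 2, 1, 2]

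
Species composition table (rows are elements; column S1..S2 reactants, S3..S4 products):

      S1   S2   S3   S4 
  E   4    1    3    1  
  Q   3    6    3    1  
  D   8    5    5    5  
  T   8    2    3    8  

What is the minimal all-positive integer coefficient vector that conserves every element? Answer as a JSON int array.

Coefficients: [5, 1, 6, 3]

E: 5·4+1·1 = 21 | 6·3+3·1 = 21
Q: 5·3+1·6 = 21 | 6·3+3·1 = 21
D: 5·8+1·5 = 45 | 6·5+3·5 = 45
T: 5·8+1·2 = 42 | 6·3+3·8 = 42
gcd(5,1,6,3) = 1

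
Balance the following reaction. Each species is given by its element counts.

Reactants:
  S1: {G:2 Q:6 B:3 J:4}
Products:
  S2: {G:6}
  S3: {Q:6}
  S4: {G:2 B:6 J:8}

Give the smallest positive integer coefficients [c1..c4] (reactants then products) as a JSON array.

Coefficients: [6, 1, 6, 3]

G: 6·2 = 12 | 1·6+6·0+3·2 = 12
Q: 6·6 = 36 | 1·0+6·6+3·0 = 36
B: 6·3 = 18 | 1·0+6·0+3·6 = 18
J: 6·4 = 24 | 1·0+6·0+3·8 = 24
gcd(6,1,6,3) = 1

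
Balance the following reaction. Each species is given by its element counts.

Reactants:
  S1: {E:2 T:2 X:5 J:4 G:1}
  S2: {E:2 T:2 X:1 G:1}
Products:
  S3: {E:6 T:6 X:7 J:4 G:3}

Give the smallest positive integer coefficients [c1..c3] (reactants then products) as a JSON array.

E: 1·2+2·2 = 6 | 1·6 = 6
T: 1·2+2·2 = 6 | 1·6 = 6
X: 1·5+2·1 = 7 | 1·7 = 7
J: 1·4+2·0 = 4 | 1·4 = 4
G: 1·1+2·1 = 3 | 1·3 = 3
gcd(1,2,1) = 1

Coefficients: [1, 2, 1]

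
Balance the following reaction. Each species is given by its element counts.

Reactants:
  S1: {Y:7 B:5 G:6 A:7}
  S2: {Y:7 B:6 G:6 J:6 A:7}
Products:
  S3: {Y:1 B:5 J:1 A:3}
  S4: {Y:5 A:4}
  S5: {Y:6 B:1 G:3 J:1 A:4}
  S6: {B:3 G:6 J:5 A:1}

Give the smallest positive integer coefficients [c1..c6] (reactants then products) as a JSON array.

Coefficients: [2, 6, 5, 3, 6, 5]

Y: 2·7+6·7 = 56 | 5·1+3·5+6·6+5·0 = 56
B: 2·5+6·6 = 46 | 5·5+3·0+6·1+5·3 = 46
G: 2·6+6·6 = 48 | 5·0+3·0+6·3+5·6 = 48
J: 2·0+6·6 = 36 | 5·1+3·0+6·1+5·5 = 36
A: 2·7+6·7 = 56 | 5·3+3·4+6·4+5·1 = 56
gcd(2,6,5,3,6,5) = 1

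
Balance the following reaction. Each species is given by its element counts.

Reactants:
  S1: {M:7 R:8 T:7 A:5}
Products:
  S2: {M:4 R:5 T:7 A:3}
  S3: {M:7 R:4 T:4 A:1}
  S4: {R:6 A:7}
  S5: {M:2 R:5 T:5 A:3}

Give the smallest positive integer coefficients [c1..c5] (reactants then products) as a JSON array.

Coefficients: [6, 3, 4, 2, 1]

M: 6·7 = 42 | 3·4+4·7+2·0+1·2 = 42
R: 6·8 = 48 | 3·5+4·4+2·6+1·5 = 48
T: 6·7 = 42 | 3·7+4·4+2·0+1·5 = 42
A: 6·5 = 30 | 3·3+4·1+2·7+1·3 = 30
gcd(6,3,4,2,1) = 1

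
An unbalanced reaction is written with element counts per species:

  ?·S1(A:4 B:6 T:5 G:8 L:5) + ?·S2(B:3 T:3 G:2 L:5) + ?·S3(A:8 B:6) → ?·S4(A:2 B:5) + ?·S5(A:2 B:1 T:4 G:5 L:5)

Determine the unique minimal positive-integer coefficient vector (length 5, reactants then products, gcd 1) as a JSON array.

A: 2·4+2·0+1·8 = 16 | 4·2+4·2 = 16
B: 2·6+2·3+1·6 = 24 | 4·5+4·1 = 24
T: 2·5+2·3+1·0 = 16 | 4·0+4·4 = 16
G: 2·8+2·2+1·0 = 20 | 4·0+4·5 = 20
L: 2·5+2·5+1·0 = 20 | 4·0+4·5 = 20
gcd(2,2,1,4,4) = 1

Coefficients: [2, 2, 1, 4, 4]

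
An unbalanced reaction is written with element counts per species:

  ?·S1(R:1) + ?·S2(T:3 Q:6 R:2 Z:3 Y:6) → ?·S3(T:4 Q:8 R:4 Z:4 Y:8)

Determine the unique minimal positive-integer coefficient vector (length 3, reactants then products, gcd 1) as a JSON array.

Coefficients: [4, 4, 3]

T: 4·0+4·3 = 12 | 3·4 = 12
Q: 4·0+4·6 = 24 | 3·8 = 24
R: 4·1+4·2 = 12 | 3·4 = 12
Z: 4·0+4·3 = 12 | 3·4 = 12
Y: 4·0+4·6 = 24 | 3·8 = 24
gcd(4,4,3) = 1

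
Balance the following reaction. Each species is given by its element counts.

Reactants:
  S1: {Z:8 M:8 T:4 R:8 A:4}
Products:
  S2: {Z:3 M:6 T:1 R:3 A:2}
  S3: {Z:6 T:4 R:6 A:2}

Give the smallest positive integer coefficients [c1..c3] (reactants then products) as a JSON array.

Z: 3·8 = 24 | 4·3+2·6 = 24
M: 3·8 = 24 | 4·6+2·0 = 24
T: 3·4 = 12 | 4·1+2·4 = 12
R: 3·8 = 24 | 4·3+2·6 = 24
A: 3·4 = 12 | 4·2+2·2 = 12
gcd(3,4,2) = 1

Coefficients: [3, 4, 2]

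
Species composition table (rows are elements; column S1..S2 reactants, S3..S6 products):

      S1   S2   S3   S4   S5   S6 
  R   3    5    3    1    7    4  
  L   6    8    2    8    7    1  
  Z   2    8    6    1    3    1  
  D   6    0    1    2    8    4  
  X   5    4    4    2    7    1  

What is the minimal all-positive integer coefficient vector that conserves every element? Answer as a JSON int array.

R: 4·3+3·5 = 27 | 4·3+4·1+1·7+1·4 = 27
L: 4·6+3·8 = 48 | 4·2+4·8+1·7+1·1 = 48
Z: 4·2+3·8 = 32 | 4·6+4·1+1·3+1·1 = 32
D: 4·6+3·0 = 24 | 4·1+4·2+1·8+1·4 = 24
X: 4·5+3·4 = 32 | 4·4+4·2+1·7+1·1 = 32
gcd(4,3,4,4,1,1) = 1

Coefficients: [4, 3, 4, 4, 1, 1]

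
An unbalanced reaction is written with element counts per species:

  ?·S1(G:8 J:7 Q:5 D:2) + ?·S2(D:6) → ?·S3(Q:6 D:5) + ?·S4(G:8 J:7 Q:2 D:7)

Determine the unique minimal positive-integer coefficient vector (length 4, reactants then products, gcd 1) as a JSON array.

G: 4·8+5·0 = 32 | 2·0+4·8 = 32
J: 4·7+5·0 = 28 | 2·0+4·7 = 28
Q: 4·5+5·0 = 20 | 2·6+4·2 = 20
D: 4·2+5·6 = 38 | 2·5+4·7 = 38
gcd(4,5,2,4) = 1

Coefficients: [4, 5, 2, 4]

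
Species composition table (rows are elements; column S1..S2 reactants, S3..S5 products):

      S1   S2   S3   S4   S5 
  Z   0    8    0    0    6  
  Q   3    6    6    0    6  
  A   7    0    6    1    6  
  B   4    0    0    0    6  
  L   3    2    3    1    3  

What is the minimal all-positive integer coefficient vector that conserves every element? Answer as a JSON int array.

Z: 6·0+3·8 = 24 | 2·0+6·0+4·6 = 24
Q: 6·3+3·6 = 36 | 2·6+6·0+4·6 = 36
A: 6·7+3·0 = 42 | 2·6+6·1+4·6 = 42
B: 6·4+3·0 = 24 | 2·0+6·0+4·6 = 24
L: 6·3+3·2 = 24 | 2·3+6·1+4·3 = 24
gcd(6,3,2,6,4) = 1

Coefficients: [6, 3, 2, 6, 4]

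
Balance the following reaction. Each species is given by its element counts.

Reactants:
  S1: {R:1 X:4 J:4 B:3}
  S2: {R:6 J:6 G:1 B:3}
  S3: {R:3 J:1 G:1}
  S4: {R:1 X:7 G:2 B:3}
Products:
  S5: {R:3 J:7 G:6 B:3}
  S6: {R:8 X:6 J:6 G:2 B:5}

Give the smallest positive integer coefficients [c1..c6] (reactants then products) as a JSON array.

Coefficients: [2, 5, 5, 4, 1, 6]

R: 2·1+5·6+5·3+4·1 = 51 | 1·3+6·8 = 51
X: 2·4+5·0+5·0+4·7 = 36 | 1·0+6·6 = 36
J: 2·4+5·6+5·1+4·0 = 43 | 1·7+6·6 = 43
G: 2·0+5·1+5·1+4·2 = 18 | 1·6+6·2 = 18
B: 2·3+5·3+5·0+4·3 = 33 | 1·3+6·5 = 33
gcd(2,5,5,4,1,6) = 1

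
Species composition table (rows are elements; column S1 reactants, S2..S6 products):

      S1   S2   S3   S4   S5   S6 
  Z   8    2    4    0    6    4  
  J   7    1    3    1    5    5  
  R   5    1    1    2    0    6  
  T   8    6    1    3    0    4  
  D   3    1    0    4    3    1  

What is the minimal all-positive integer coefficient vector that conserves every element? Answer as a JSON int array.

Z: 4·8 = 32 | 3·2+3·4+1·0+1·6+2·4 = 32
J: 4·7 = 28 | 3·1+3·3+1·1+1·5+2·5 = 28
R: 4·5 = 20 | 3·1+3·1+1·2+1·0+2·6 = 20
T: 4·8 = 32 | 3·6+3·1+1·3+1·0+2·4 = 32
D: 4·3 = 12 | 3·1+3·0+1·4+1·3+2·1 = 12
gcd(4,3,3,1,1,2) = 1

Coefficients: [4, 3, 3, 1, 1, 2]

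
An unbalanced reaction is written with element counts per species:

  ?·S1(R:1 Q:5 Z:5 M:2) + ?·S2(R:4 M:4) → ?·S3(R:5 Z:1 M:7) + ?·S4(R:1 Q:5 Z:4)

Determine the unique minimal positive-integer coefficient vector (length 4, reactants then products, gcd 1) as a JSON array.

R: 4·1+5·4 = 24 | 4·5+4·1 = 24
Q: 4·5+5·0 = 20 | 4·0+4·5 = 20
Z: 4·5+5·0 = 20 | 4·1+4·4 = 20
M: 4·2+5·4 = 28 | 4·7+4·0 = 28
gcd(4,5,4,4) = 1

Coefficients: [4, 5, 4, 4]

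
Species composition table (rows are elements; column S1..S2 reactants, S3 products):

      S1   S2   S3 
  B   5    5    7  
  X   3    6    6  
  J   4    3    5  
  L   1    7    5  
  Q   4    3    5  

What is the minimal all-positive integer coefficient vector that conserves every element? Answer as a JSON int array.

Coefficients: [4, 3, 5]

B: 4·5+3·5 = 35 | 5·7 = 35
X: 4·3+3·6 = 30 | 5·6 = 30
J: 4·4+3·3 = 25 | 5·5 = 25
L: 4·1+3·7 = 25 | 5·5 = 25
Q: 4·4+3·3 = 25 | 5·5 = 25
gcd(4,3,5) = 1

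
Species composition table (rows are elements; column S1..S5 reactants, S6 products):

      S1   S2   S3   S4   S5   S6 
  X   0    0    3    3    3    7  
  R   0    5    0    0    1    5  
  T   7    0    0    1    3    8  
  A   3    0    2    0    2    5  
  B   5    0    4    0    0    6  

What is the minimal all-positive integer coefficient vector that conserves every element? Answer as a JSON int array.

X: 4·0+5·0+4·3+5·3+5·3 = 42 | 6·7 = 42
R: 4·0+5·5+4·0+5·0+5·1 = 30 | 6·5 = 30
T: 4·7+5·0+4·0+5·1+5·3 = 48 | 6·8 = 48
A: 4·3+5·0+4·2+5·0+5·2 = 30 | 6·5 = 30
B: 4·5+5·0+4·4+5·0+5·0 = 36 | 6·6 = 36
gcd(4,5,4,5,5,6) = 1

Coefficients: [4, 5, 4, 5, 5, 6]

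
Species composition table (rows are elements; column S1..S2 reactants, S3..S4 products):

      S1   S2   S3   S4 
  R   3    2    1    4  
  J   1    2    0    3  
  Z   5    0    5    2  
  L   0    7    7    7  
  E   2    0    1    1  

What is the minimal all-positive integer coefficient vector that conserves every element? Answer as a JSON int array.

R: 3·3+6·2 = 21 | 1·1+5·4 = 21
J: 3·1+6·2 = 15 | 1·0+5·3 = 15
Z: 3·5+6·0 = 15 | 1·5+5·2 = 15
L: 3·0+6·7 = 42 | 1·7+5·7 = 42
E: 3·2+6·0 = 6 | 1·1+5·1 = 6
gcd(3,6,1,5) = 1

Coefficients: [3, 6, 1, 5]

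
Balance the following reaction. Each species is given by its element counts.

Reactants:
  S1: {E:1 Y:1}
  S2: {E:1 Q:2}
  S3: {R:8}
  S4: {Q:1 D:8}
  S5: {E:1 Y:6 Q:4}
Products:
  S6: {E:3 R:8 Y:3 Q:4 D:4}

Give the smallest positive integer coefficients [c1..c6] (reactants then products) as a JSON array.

E: 6·1+5·1+4·0+2·0+1·1 = 12 | 4·3 = 12
R: 6·0+5·0+4·8+2·0+1·0 = 32 | 4·8 = 32
Y: 6·1+5·0+4·0+2·0+1·6 = 12 | 4·3 = 12
Q: 6·0+5·2+4·0+2·1+1·4 = 16 | 4·4 = 16
D: 6·0+5·0+4·0+2·8+1·0 = 16 | 4·4 = 16
gcd(6,5,4,2,1,4) = 1

Coefficients: [6, 5, 4, 2, 1, 4]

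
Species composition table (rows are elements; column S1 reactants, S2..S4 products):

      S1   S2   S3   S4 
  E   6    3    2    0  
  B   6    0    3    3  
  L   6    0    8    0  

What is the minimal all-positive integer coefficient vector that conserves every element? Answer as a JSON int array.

Coefficients: [4, 6, 3, 5]

E: 4·6 = 24 | 6·3+3·2+5·0 = 24
B: 4·6 = 24 | 6·0+3·3+5·3 = 24
L: 4·6 = 24 | 6·0+3·8+5·0 = 24
gcd(4,6,3,5) = 1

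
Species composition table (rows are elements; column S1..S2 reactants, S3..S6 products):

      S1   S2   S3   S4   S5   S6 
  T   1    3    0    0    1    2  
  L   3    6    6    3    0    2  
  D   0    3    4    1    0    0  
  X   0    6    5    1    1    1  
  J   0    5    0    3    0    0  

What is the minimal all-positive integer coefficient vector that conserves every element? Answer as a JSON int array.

Coefficients: [5, 3, 1, 5, 2, 6]

T: 5·1+3·3 = 14 | 1·0+5·0+2·1+6·2 = 14
L: 5·3+3·6 = 33 | 1·6+5·3+2·0+6·2 = 33
D: 5·0+3·3 = 9 | 1·4+5·1+2·0+6·0 = 9
X: 5·0+3·6 = 18 | 1·5+5·1+2·1+6·1 = 18
J: 5·0+3·5 = 15 | 1·0+5·3+2·0+6·0 = 15
gcd(5,3,1,5,2,6) = 1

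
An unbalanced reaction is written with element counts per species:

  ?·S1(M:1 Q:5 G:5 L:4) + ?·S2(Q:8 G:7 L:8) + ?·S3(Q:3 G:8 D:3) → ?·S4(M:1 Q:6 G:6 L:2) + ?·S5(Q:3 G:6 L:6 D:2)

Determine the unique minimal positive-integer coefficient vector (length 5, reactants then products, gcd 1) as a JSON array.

Coefficients: [5, 1, 2, 5, 3]

M: 5·1+1·0+2·0 = 5 | 5·1+3·0 = 5
Q: 5·5+1·8+2·3 = 39 | 5·6+3·3 = 39
G: 5·5+1·7+2·8 = 48 | 5·6+3·6 = 48
L: 5·4+1·8+2·0 = 28 | 5·2+3·6 = 28
D: 5·0+1·0+2·3 = 6 | 5·0+3·2 = 6
gcd(5,1,2,5,3) = 1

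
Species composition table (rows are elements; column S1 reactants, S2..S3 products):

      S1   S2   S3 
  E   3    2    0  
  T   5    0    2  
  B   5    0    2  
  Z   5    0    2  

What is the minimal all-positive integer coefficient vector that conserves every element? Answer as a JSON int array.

E: 2·3 = 6 | 3·2+5·0 = 6
T: 2·5 = 10 | 3·0+5·2 = 10
B: 2·5 = 10 | 3·0+5·2 = 10
Z: 2·5 = 10 | 3·0+5·2 = 10
gcd(2,3,5) = 1

Coefficients: [2, 3, 5]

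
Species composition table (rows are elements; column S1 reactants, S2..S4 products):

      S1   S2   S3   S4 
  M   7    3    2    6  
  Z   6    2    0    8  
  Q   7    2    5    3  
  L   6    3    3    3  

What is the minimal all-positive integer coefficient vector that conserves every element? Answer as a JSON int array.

M: 5·7 = 35 | 3·3+4·2+3·6 = 35
Z: 5·6 = 30 | 3·2+4·0+3·8 = 30
Q: 5·7 = 35 | 3·2+4·5+3·3 = 35
L: 5·6 = 30 | 3·3+4·3+3·3 = 30
gcd(5,3,4,3) = 1

Coefficients: [5, 3, 4, 3]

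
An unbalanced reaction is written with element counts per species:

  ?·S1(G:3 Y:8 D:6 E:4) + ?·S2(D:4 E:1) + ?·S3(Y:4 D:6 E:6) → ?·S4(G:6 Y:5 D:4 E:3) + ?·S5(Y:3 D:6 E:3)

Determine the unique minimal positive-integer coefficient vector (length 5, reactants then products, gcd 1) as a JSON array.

Coefficients: [2, 4, 1, 1, 5]

G: 2·3+4·0+1·0 = 6 | 1·6+5·0 = 6
Y: 2·8+4·0+1·4 = 20 | 1·5+5·3 = 20
D: 2·6+4·4+1·6 = 34 | 1·4+5·6 = 34
E: 2·4+4·1+1·6 = 18 | 1·3+5·3 = 18
gcd(2,4,1,1,5) = 1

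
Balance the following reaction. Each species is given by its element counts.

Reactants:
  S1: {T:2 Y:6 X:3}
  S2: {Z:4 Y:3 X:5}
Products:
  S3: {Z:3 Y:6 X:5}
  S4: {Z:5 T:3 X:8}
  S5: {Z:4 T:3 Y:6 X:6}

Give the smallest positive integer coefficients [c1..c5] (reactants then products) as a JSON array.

Z: 3·0+6·4 = 24 | 5·3+1·5+1·4 = 24
T: 3·2+6·0 = 6 | 5·0+1·3+1·3 = 6
Y: 3·6+6·3 = 36 | 5·6+1·0+1·6 = 36
X: 3·3+6·5 = 39 | 5·5+1·8+1·6 = 39
gcd(3,6,5,1,1) = 1

Coefficients: [3, 6, 5, 1, 1]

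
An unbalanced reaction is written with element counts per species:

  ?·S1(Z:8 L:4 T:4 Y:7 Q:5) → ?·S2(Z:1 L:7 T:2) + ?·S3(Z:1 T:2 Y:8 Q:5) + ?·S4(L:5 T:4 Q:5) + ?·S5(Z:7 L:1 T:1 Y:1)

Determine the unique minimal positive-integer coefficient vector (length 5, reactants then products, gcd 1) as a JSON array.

Coefficients: [4, 1, 3, 1, 4]

Z: 4·8 = 32 | 1·1+3·1+1·0+4·7 = 32
L: 4·4 = 16 | 1·7+3·0+1·5+4·1 = 16
T: 4·4 = 16 | 1·2+3·2+1·4+4·1 = 16
Y: 4·7 = 28 | 1·0+3·8+1·0+4·1 = 28
Q: 4·5 = 20 | 1·0+3·5+1·5+4·0 = 20
gcd(4,1,3,1,4) = 1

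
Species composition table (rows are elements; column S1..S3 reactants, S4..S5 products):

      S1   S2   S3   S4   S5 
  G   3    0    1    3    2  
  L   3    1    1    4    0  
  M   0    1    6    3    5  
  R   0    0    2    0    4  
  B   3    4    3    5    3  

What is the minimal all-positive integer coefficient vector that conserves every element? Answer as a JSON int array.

Coefficients: [5, 1, 4, 5, 2]

G: 5·3+1·0+4·1 = 19 | 5·3+2·2 = 19
L: 5·3+1·1+4·1 = 20 | 5·4+2·0 = 20
M: 5·0+1·1+4·6 = 25 | 5·3+2·5 = 25
R: 5·0+1·0+4·2 = 8 | 5·0+2·4 = 8
B: 5·3+1·4+4·3 = 31 | 5·5+2·3 = 31
gcd(5,1,4,5,2) = 1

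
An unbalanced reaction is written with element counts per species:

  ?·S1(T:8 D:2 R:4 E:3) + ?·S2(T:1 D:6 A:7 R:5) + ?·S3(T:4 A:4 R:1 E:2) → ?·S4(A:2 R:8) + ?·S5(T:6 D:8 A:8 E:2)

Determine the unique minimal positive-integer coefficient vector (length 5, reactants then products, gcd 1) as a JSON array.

Coefficients: [2, 6, 2, 5, 5]

T: 2·8+6·1+2·4 = 30 | 5·0+5·6 = 30
D: 2·2+6·6+2·0 = 40 | 5·0+5·8 = 40
A: 2·0+6·7+2·4 = 50 | 5·2+5·8 = 50
R: 2·4+6·5+2·1 = 40 | 5·8+5·0 = 40
E: 2·3+6·0+2·2 = 10 | 5·0+5·2 = 10
gcd(2,6,2,5,5) = 1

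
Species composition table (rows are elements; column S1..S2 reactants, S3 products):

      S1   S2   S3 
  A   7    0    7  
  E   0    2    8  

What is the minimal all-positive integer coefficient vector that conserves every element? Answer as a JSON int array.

A: 1·7+4·0 = 7 | 1·7 = 7
E: 1·0+4·2 = 8 | 1·8 = 8
gcd(1,4,1) = 1

Coefficients: [1, 4, 1]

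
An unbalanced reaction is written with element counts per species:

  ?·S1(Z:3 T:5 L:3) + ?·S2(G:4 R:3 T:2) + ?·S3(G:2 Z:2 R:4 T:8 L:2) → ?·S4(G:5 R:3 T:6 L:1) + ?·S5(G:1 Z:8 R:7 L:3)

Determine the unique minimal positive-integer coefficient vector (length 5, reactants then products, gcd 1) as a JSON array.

Coefficients: [2, 6, 1, 5, 1]

G: 2·0+6·4+1·2 = 26 | 5·5+1·1 = 26
Z: 2·3+6·0+1·2 = 8 | 5·0+1·8 = 8
R: 2·0+6·3+1·4 = 22 | 5·3+1·7 = 22
T: 2·5+6·2+1·8 = 30 | 5·6+1·0 = 30
L: 2·3+6·0+1·2 = 8 | 5·1+1·3 = 8
gcd(2,6,1,5,1) = 1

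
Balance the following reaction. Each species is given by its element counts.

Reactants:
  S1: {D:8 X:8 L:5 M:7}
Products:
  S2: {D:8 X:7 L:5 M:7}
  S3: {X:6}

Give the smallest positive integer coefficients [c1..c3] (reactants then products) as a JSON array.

D: 6·8 = 48 | 6·8+1·0 = 48
X: 6·8 = 48 | 6·7+1·6 = 48
L: 6·5 = 30 | 6·5+1·0 = 30
M: 6·7 = 42 | 6·7+1·0 = 42
gcd(6,6,1) = 1

Coefficients: [6, 6, 1]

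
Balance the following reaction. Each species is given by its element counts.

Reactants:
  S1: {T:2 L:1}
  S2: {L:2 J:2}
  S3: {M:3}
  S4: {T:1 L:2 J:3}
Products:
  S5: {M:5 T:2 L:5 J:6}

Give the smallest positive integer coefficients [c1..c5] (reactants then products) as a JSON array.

Coefficients: [1, 3, 5, 4, 3]

M: 1·0+3·0+5·3+4·0 = 15 | 3·5 = 15
T: 1·2+3·0+5·0+4·1 = 6 | 3·2 = 6
L: 1·1+3·2+5·0+4·2 = 15 | 3·5 = 15
J: 1·0+3·2+5·0+4·3 = 18 | 3·6 = 18
gcd(1,3,5,4,3) = 1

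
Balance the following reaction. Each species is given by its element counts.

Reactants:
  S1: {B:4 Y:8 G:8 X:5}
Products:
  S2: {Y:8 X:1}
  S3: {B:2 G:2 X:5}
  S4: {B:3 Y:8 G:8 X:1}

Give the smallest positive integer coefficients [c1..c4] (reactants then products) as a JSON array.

B: 5·4 = 20 | 1·0+4·2+4·3 = 20
Y: 5·8 = 40 | 1·8+4·0+4·8 = 40
G: 5·8 = 40 | 1·0+4·2+4·8 = 40
X: 5·5 = 25 | 1·1+4·5+4·1 = 25
gcd(5,1,4,4) = 1

Coefficients: [5, 1, 4, 4]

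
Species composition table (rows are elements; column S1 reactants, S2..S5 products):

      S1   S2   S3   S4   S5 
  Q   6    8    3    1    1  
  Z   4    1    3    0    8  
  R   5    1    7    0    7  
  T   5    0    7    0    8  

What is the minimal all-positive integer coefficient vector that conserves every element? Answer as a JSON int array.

Q: 3·6 = 18 | 1·8+1·3+6·1+1·1 = 18
Z: 3·4 = 12 | 1·1+1·3+6·0+1·8 = 12
R: 3·5 = 15 | 1·1+1·7+6·0+1·7 = 15
T: 3·5 = 15 | 1·0+1·7+6·0+1·8 = 15
gcd(3,1,1,6,1) = 1

Coefficients: [3, 1, 1, 6, 1]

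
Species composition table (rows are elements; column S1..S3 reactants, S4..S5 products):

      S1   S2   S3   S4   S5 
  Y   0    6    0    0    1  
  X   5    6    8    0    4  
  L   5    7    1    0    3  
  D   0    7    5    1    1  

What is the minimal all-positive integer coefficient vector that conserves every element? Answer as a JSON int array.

Y: 2·0+1·6+1·0 = 6 | 6·0+6·1 = 6
X: 2·5+1·6+1·8 = 24 | 6·0+6·4 = 24
L: 2·5+1·7+1·1 = 18 | 6·0+6·3 = 18
D: 2·0+1·7+1·5 = 12 | 6·1+6·1 = 12
gcd(2,1,1,6,6) = 1

Coefficients: [2, 1, 1, 6, 6]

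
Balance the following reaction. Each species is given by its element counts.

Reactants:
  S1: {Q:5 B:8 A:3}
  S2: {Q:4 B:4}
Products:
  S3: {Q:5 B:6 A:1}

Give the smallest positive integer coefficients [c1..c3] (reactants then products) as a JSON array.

Q: 2·5+5·4 = 30 | 6·5 = 30
B: 2·8+5·4 = 36 | 6·6 = 36
A: 2·3+5·0 = 6 | 6·1 = 6
gcd(2,5,6) = 1

Coefficients: [2, 5, 6]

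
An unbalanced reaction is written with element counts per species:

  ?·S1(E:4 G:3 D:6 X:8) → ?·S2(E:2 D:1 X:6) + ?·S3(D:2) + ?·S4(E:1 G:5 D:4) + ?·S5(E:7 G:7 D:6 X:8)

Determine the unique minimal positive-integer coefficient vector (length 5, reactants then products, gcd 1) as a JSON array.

Coefficients: [4, 4, 5, 1, 1]

E: 4·4 = 16 | 4·2+5·0+1·1+1·7 = 16
G: 4·3 = 12 | 4·0+5·0+1·5+1·7 = 12
D: 4·6 = 24 | 4·1+5·2+1·4+1·6 = 24
X: 4·8 = 32 | 4·6+5·0+1·0+1·8 = 32
gcd(4,4,5,1,1) = 1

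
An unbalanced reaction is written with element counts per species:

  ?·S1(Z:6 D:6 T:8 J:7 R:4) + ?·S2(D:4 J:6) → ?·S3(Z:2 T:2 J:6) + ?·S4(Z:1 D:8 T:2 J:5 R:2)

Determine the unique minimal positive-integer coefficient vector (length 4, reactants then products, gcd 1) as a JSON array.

Z: 2·6+5·0 = 12 | 4·2+4·1 = 12
D: 2·6+5·4 = 32 | 4·0+4·8 = 32
T: 2·8+5·0 = 16 | 4·2+4·2 = 16
J: 2·7+5·6 = 44 | 4·6+4·5 = 44
R: 2·4+5·0 = 8 | 4·0+4·2 = 8
gcd(2,5,4,4) = 1

Coefficients: [2, 5, 4, 4]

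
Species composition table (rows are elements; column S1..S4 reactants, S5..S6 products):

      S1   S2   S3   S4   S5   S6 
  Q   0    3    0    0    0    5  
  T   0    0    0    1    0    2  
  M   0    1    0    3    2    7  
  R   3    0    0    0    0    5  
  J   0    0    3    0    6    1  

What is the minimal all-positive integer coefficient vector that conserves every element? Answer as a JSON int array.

Q: 5·0+5·3+3·0+6·0 = 15 | 1·0+3·5 = 15
T: 5·0+5·0+3·0+6·1 = 6 | 1·0+3·2 = 6
M: 5·0+5·1+3·0+6·3 = 23 | 1·2+3·7 = 23
R: 5·3+5·0+3·0+6·0 = 15 | 1·0+3·5 = 15
J: 5·0+5·0+3·3+6·0 = 9 | 1·6+3·1 = 9
gcd(5,5,3,6,1,3) = 1

Coefficients: [5, 5, 3, 6, 1, 3]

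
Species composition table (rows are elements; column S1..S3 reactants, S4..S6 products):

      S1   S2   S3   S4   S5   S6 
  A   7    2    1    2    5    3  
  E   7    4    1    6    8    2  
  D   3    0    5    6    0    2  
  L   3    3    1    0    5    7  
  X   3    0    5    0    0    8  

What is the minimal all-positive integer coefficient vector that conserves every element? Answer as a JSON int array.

Coefficients: [1, 6, 1, 1, 3, 1]

A: 1·7+6·2+1·1 = 20 | 1·2+3·5+1·3 = 20
E: 1·7+6·4+1·1 = 32 | 1·6+3·8+1·2 = 32
D: 1·3+6·0+1·5 = 8 | 1·6+3·0+1·2 = 8
L: 1·3+6·3+1·1 = 22 | 1·0+3·5+1·7 = 22
X: 1·3+6·0+1·5 = 8 | 1·0+3·0+1·8 = 8
gcd(1,6,1,1,3,1) = 1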